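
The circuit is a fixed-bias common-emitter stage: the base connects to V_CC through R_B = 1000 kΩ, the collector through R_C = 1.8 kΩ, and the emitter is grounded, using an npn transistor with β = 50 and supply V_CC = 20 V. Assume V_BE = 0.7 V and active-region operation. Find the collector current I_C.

Base loop: V_CC = I_B·R_B + V_BE, so I_B = (20 − 0.7)/1000 kΩ = 0.0193 mA.
In the active region I_C = β·I_B = 50 × 0.0193 = 0.965 mA.
Collector loop: V_CE = V_CC − I_C·R_C = 20 − 0.965×1.8 = 18.3 V.
Since V_CE = 18.3 V > V_CE(sat) ≈ 0.2 V, the transistor is in the active region as assumed.

I_C ≈ 0.97 mA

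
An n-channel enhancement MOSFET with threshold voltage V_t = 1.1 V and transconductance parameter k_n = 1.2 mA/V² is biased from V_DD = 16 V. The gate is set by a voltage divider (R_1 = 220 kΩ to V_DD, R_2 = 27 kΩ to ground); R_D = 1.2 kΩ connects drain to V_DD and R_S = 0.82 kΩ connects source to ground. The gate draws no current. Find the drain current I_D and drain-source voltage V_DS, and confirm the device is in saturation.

I_D ≈ 0.16 mA, V_DS ≈ 16 V

V_G = V_DD·R_2/(R_1+R_2) = 16×27/247 = 1.75 V.
Assume saturation: I_D = (k_n/2)(V_GS − V_t)² with V_GS = V_G − I_D·R_S = 1.75 − 0.82·I_D.
Substituting gives 0.403·I_D² − 1.64·I_D + 0.253 = 0, with roots I_D = 0.161 or 3.9 mA.
The root I_D = 3.9 mA gives V_GS = -1.45 V ≤ V_t, so take I_D = 0.161 mA.
Then V_GS = 1.62 V and V_DS = V_DD − I_D(R_D+R_S) = 16 − 0.161×2.02 = 15.7 V.
Saturation requires V_DS ≥ V_GS − V_t = 0.517 V; 15.7 ≥ 0.517 ✓.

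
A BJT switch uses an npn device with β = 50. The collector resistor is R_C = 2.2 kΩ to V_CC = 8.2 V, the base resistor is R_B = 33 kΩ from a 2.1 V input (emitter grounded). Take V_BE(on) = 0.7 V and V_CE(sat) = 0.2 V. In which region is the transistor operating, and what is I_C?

Assume active. Base-emitter loop: I_B = (V_BB − V_BE)/R_B = (2.1 − 0.7)/33 = 0.0424 mA.
I_C = β·I_B = 50×0.0424 = 2.12 mA.
V_CE = V_CC − I_C·R_C = 8.2 − 2.12×2.2 = 3.53 V > V_CE(sat), so the active-region assumption holds.

active; I_C ≈ 2.1 mA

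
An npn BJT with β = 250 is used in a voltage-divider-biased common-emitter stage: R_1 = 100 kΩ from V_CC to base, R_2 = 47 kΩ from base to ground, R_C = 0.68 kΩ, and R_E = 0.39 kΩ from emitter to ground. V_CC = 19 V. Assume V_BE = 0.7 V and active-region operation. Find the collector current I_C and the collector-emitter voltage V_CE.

Thevenize the base divider: V_Th = V_CC·R_2/(R_1+R_2) = 19×47/147 = 6.07 V, R_Th = R_1‖R_2 = 32 kΩ.
Base-emitter loop: V_Th = I_B·R_Th + V_BE + (β+1)I_B·R_E, so I_B = (6.07 − 0.7) / (32 + 251×0.39) = 0.0414 mA.
I_C = β·I_B = 250×0.0414 = 10.3 mA, and I_E = (β+1)I_B = 10.4 mA.
V_CE = V_CC − I_C·R_C − I_E·R_E = 19 − 10.3×0.68 − 10.4×0.39 = 7.91 V.
V_CE = 7.91 V > 0.2 V confirms active-region operation.

I_C ≈ 10 mA, V_CE ≈ 7.9 V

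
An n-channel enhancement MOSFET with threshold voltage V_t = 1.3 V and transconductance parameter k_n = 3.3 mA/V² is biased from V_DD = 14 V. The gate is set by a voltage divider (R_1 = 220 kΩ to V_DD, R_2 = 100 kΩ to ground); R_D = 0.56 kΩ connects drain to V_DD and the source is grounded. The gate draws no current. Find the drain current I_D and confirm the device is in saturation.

I_D ≈ 16 mA

V_G = V_DD·R_2/(R_1+R_2) = 14×100/320 = 4.38 V. With the source grounded, V_GS = V_G = 4.38 V.
Assume saturation: I_D = (k_n/2)(V_GS − V_t)² = (3.3/2)×(4.38 − 1.3)² = 1.65×3.08² = 15.6 mA.
V_DS = V_DD − I_D·R_D = 14 − 15.6×0.56 = 5.26 V.
Saturation requires V_DS ≥ V_GS − V_t = 3.08 V; 5.26 ≥ 3.08 ✓.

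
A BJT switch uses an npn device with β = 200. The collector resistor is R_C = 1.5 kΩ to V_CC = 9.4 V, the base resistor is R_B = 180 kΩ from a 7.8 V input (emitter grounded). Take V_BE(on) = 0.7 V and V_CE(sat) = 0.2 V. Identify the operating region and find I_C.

saturation; I_C ≈ 6.1 mA

Assume active: I_B = (7.8 − 0.7)/180 = 0.0394 mA, giving I_C = β·I_B = 7.89 mA.
But then V_CE = 9.4 − 7.89×1.5 = -2.43 V < V_CE(sat) = 0.2 V — impossible in the active region.
So the transistor is saturated. With V_CE = 0.2 V, I_C = (V_CC − 0.2)/R_C = 9.2/1.5 = 6.13 mA.
Check: β·I_B = 7.89 mA > I_C = 6.13 mA, confirming saturation.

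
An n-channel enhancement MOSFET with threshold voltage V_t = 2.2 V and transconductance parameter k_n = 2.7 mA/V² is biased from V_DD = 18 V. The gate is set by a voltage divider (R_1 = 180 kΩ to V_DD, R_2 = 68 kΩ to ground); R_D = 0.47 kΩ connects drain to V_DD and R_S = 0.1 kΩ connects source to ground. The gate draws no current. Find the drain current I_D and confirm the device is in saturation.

V_G = V_DD·R_2/(R_1+R_2) = 18×68/248 = 4.94 V.
Assume saturation: I_D = (k_n/2)(V_GS − V_t)² with V_GS = V_G − I_D·R_S = 4.94 − 0.1·I_D.
Substituting gives 0.0135·I_D² − 1.74·I_D + 10.1 = 0, with roots I_D = 6.1 or 123 mA.
The root I_D = 123 mA gives V_GS = -7.33 V ≤ V_t, so take I_D = 6.1 mA.
Then V_GS = 4.33 V and V_DS = V_DD − I_D(R_D+R_S) = 18 − 6.1×0.57 = 14.5 V.
Saturation requires V_DS ≥ V_GS − V_t = 2.13 V; 14.5 ≥ 2.13 ✓.

I_D ≈ 6.1 mA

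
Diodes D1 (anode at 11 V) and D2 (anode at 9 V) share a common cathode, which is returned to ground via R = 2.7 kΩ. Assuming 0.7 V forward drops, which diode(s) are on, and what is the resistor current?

Assume both conduct. Then node N would need to be at both 11−0.7 = 10.3 V and 9−0.7 = 8.3 V, which is impossible.
Assume only D1 conducts: V_N = 11 − 0.7 = 10.3 V, so I_R = 10.3/2.7 = 3.81 mA.
Check D2: its anode-to-cathode voltage is 9 − 10.3 = -1.3 V < 0.7 V, so it is off. The assumption is consistent.

Only D1 conducts; I_R ≈ 3.8 mA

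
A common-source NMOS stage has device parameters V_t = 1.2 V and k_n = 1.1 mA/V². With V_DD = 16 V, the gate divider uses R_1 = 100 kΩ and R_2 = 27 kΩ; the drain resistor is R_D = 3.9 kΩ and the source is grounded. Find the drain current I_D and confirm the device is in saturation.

I_D ≈ 2.7 mA

V_G = V_DD·R_2/(R_1+R_2) = 16×27/127 = 3.4 V. With the source grounded, V_GS = V_G = 3.4 V.
Assume saturation: I_D = (k_n/2)(V_GS − V_t)² = (1.1/2)×(3.4 − 1.2)² = 0.55×2.2² = 2.67 mA.
V_DS = V_DD − I_D·R_D = 16 − 2.67×3.9 = 5.6 V.
Saturation requires V_DS ≥ V_GS − V_t = 2.2 V; 5.6 ≥ 2.2 ✓.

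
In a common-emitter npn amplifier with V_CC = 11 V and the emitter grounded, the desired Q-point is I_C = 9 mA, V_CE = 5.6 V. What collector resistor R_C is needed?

R_C ≈ 0.6 kΩ

Collector loop: V_CC = I_C·R_C + V_CE.
R_C = (V_CC − V_CE)/I_C = (11 − 5.6)/9 = 0.6 kΩ.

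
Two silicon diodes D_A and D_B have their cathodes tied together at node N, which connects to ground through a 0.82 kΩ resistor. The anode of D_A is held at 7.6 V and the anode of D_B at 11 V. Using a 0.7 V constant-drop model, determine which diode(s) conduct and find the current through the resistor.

Only D_B conducts; I_R ≈ 13 mA

Assume both conduct. Then node N would need to be at both 7.6−0.7 = 6.9 V and 11−0.7 = 10.3 V, which is impossible.
Assume only D_B conducts: V_N = 11 − 0.7 = 10.3 V, so I_R = 10.3/0.82 = 12.6 mA.
Check D_A: its anode-to-cathode voltage is 7.6 − 10.3 = -2.7 V < 0.7 V, so it is off. The assumption is consistent.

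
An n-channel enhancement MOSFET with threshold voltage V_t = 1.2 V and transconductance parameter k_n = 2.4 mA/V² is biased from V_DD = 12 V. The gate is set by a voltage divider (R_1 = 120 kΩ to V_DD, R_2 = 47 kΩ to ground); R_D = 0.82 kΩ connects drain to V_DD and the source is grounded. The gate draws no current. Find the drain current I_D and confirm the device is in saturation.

I_D ≈ 5.7 mA

V_G = V_DD·R_2/(R_1+R_2) = 12×47/167 = 3.38 V. With the source grounded, V_GS = V_G = 3.38 V.
Assume saturation: I_D = (k_n/2)(V_GS − V_t)² = (2.4/2)×(3.38 − 1.2)² = 1.2×2.18² = 5.69 mA.
V_DS = V_DD − I_D·R_D = 12 − 5.69×0.82 = 7.34 V.
Saturation requires V_DS ≥ V_GS − V_t = 2.18 V; 7.34 ≥ 2.18 ✓.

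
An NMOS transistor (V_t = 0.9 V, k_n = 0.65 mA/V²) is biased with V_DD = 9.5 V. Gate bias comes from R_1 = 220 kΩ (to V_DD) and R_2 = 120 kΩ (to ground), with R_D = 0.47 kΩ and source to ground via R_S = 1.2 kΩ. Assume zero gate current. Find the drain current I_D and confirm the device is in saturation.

I_D ≈ 0.77 mA

V_G = V_DD·R_2/(R_1+R_2) = 9.5×120/340 = 3.35 V.
Assume saturation: I_D = (k_n/2)(V_GS − V_t)² with V_GS = V_G − I_D·R_S = 3.35 − 1.2·I_D.
Substituting gives 0.468·I_D² − 2.91·I_D + 1.96 = 0, with roots I_D = 0.765 or 5.46 mA.
The root I_D = 5.46 mA gives V_GS = -3.2 V ≤ V_t, so take I_D = 0.765 mA.
Then V_GS = 2.43 V and V_DS = V_DD − I_D(R_D+R_S) = 9.5 − 0.765×1.67 = 8.22 V.
Saturation requires V_DS ≥ V_GS − V_t = 1.53 V; 8.22 ≥ 1.53 ✓.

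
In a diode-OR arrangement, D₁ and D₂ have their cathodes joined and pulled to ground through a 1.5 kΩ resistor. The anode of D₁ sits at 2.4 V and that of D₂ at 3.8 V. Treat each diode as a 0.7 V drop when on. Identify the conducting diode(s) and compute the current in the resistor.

Only D₂ conducts; I_R ≈ 2.1 mA

Assume both conduct. Then node N would need to be at both 2.4−0.7 = 1.7 V and 3.8−0.7 = 3.1 V, which is impossible.
Assume only D₂ conducts: V_N = 3.8 − 0.7 = 3.1 V, so I_R = 3.1/1.5 = 2.07 mA.
Check D₁: its anode-to-cathode voltage is 2.4 − 3.1 = -0.7 V < 0.7 V, so it is off. The assumption is consistent.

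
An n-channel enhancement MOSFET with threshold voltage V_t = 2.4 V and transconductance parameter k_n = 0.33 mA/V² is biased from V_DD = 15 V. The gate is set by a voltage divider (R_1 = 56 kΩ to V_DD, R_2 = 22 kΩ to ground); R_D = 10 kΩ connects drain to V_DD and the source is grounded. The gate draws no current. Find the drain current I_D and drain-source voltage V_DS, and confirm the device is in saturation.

V_G = V_DD·R_2/(R_1+R_2) = 15×22/78 = 4.23 V. With the source grounded, V_GS = V_G = 4.23 V.
Assume saturation: I_D = (k_n/2)(V_GS − V_t)² = (0.33/2)×(4.23 − 2.4)² = 0.165×1.83² = 0.553 mA.
V_DS = V_DD − I_D·R_D = 15 − 0.553×10 = 9.47 V.
Saturation requires V_DS ≥ V_GS − V_t = 1.83 V; 9.47 ≥ 1.83 ✓.

I_D ≈ 0.55 mA, V_DS ≈ 9.5 V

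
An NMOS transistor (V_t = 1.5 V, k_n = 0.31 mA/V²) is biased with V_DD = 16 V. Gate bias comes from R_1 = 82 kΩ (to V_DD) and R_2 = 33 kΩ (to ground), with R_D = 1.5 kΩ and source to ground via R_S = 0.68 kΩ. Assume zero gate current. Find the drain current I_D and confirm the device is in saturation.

V_G = V_DD·R_2/(R_1+R_2) = 16×33/115 = 4.59 V.
Assume saturation: I_D = (k_n/2)(V_GS − V_t)² with V_GS = V_G − I_D·R_S = 4.59 − 0.68·I_D.
Substituting gives 0.0717·I_D² − 1.65·I_D + 1.48 = 0, with roots I_D = 0.935 or 22.1 mA.
The root I_D = 22.1 mA gives V_GS = -10.4 V ≤ V_t, so take I_D = 0.935 mA.
Then V_GS = 3.96 V and V_DS = V_DD − I_D(R_D+R_S) = 16 − 0.935×2.18 = 14 V.
Saturation requires V_DS ≥ V_GS − V_t = 2.46 V; 14 ≥ 2.46 ✓.

I_D ≈ 0.93 mA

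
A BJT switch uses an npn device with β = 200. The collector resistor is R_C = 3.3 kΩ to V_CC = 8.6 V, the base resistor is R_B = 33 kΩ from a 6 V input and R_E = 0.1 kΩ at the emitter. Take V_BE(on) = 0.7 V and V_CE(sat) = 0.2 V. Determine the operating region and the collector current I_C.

Assume active: I_B = (6 − 0.7)/(33 + 201×0.1) = 0.0998 mA, I_C = β·I_B = 20 mA.
Then V_CE = 8.6 − 20×3.3 − 20.1×0.1 = -59.3 V < 0.2 V — the active assumption fails.
Re-solve with V_CE = 0.2 V. KCL at the emitter: V_E/R_E = (V_BB−0.7−V_E)/R_B + (V_CC−0.2−V_E)/R_C, giving V_E = 0.262 V.
I_C = (V_CC − 0.2 − V_E)/R_C = (8.4 − 0.262)/3.3 = 2.47 mA.
Check: I_B = (5.3 − 0.262)/33 = 0.153 mA, and β·I_B = 30.5 mA > I_C, confirming saturation.

saturation; I_C ≈ 2.5 mA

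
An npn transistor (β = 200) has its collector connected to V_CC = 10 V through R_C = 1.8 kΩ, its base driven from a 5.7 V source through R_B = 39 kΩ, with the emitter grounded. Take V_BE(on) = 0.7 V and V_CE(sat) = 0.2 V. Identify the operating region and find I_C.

saturation; I_C ≈ 5.4 mA

Assume active: I_B = (5.7 − 0.7)/39 = 0.128 mA, giving I_C = β·I_B = 25.6 mA.
But then V_CE = 10 − 25.6×1.8 = -36.2 V < V_CE(sat) = 0.2 V — impossible in the active region.
So the transistor is saturated. With V_CE = 0.2 V, I_C = (V_CC − 0.2)/R_C = 9.8/1.8 = 5.44 mA.
Check: β·I_B = 25.6 mA > I_C = 5.44 mA, confirming saturation.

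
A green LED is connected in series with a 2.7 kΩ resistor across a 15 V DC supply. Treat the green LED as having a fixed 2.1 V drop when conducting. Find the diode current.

KVL around the loop: 15 = V_D + I·R = 2.1 + I × 2.7 kΩ.
So I = (15 − 2.1) / 2.7 kΩ = 12.9 / 2.7 = 4.78 mA.

I ≈ 4.8 mA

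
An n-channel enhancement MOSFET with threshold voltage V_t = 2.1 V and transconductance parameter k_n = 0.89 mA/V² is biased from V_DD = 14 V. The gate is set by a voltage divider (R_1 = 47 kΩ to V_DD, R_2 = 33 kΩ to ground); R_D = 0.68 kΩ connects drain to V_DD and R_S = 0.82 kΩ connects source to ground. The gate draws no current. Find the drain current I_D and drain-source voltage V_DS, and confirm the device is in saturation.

V_G = V_DD·R_2/(R_1+R_2) = 14×33/80 = 5.78 V.
Assume saturation: I_D = (k_n/2)(V_GS − V_t)² with V_GS = V_G − I_D·R_S = 5.78 − 0.82·I_D.
Substituting gives 0.299·I_D² − 3.68·I_D + 6.01 = 0, with roots I_D = 1.94 or 10.4 mA.
The root I_D = 10.4 mA gives V_GS = -2.73 V ≤ V_t, so take I_D = 1.94 mA.
Then V_GS = 4.19 V and V_DS = V_DD − I_D(R_D+R_S) = 14 − 1.94×1.5 = 11.1 V.
Saturation requires V_DS ≥ V_GS − V_t = 2.09 V; 11.1 ≥ 2.09 ✓.

I_D ≈ 1.9 mA, V_DS ≈ 11 V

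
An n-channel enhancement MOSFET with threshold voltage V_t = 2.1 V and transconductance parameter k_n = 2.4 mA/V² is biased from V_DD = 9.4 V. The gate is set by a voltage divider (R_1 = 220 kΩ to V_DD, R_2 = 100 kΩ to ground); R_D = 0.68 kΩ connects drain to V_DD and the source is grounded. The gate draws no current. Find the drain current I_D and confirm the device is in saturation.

V_G = V_DD·R_2/(R_1+R_2) = 9.4×100/320 = 2.94 V. With the source grounded, V_GS = V_G = 2.94 V.
Assume saturation: I_D = (k_n/2)(V_GS − V_t)² = (2.4/2)×(2.94 − 2.1)² = 1.2×0.837² = 0.842 mA.
V_DS = V_DD − I_D·R_D = 9.4 − 0.842×0.68 = 8.83 V.
Saturation requires V_DS ≥ V_GS − V_t = 0.837 V; 8.83 ≥ 0.837 ✓.

I_D ≈ 0.84 mA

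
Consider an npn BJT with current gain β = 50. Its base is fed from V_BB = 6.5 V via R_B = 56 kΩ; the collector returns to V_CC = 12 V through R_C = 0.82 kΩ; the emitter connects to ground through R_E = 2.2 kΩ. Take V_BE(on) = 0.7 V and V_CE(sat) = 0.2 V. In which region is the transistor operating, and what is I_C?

active; I_C ≈ 1.7 mA

Assume active. Base-emitter loop: I_B = (V_BB − V_BE)/(R_B + (β+1)R_E) = (6.5 − 0.7)/(56 + 51×2.2) = 0.0345 mA.
I_C = β·I_B = 50×0.0345 = 1.72 mA.
V_CE = V_CC − I_C·R_C − I_E·R_E = 12 − 1.72×0.82 − 1.76×2.2 = 6.72 V > V_CE(sat), so the active-region assumption holds.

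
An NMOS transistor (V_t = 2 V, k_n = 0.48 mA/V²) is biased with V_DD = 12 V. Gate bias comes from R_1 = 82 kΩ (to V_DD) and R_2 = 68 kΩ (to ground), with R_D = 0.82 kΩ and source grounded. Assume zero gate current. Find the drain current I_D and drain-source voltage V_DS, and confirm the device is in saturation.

I_D ≈ 2.8 mA, V_DS ≈ 9.7 V

V_G = V_DD·R_2/(R_1+R_2) = 12×68/150 = 5.44 V. With the source grounded, V_GS = V_G = 5.44 V.
Assume saturation: I_D = (k_n/2)(V_GS − V_t)² = (0.48/2)×(5.44 − 2)² = 0.24×3.44² = 2.84 mA.
V_DS = V_DD − I_D·R_D = 12 − 2.84×0.82 = 9.67 V.
Saturation requires V_DS ≥ V_GS − V_t = 3.44 V; 9.67 ≥ 3.44 ✓.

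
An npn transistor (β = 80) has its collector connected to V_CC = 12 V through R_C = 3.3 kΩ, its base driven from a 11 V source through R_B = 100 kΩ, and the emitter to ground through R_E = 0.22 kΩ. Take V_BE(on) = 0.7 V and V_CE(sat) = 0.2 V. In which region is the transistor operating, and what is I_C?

saturation; I_C ≈ 3.3 mA

Assume active: I_B = (11 − 0.7)/(100 + 81×0.22) = 0.0874 mA, I_C = β·I_B = 6.99 mA.
Then V_CE = 12 − 6.99×3.3 − 7.08×0.22 = -12.6 V < 0.2 V — the active assumption fails.
Re-solve with V_CE = 0.2 V. KCL at the emitter: V_E/R_E = (V_BB−0.7−V_E)/R_B + (V_CC−0.2−V_E)/R_C, giving V_E = 0.757 V.
I_C = (V_CC − 0.2 − V_E)/R_C = (11.8 − 0.757)/3.3 = 3.35 mA.
Check: I_B = (10.3 − 0.757)/100 = 0.0954 mA, and β·I_B = 7.63 mA > I_C, confirming saturation.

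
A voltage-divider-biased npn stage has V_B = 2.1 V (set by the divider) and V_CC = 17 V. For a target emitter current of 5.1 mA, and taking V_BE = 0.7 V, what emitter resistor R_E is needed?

R_E ≈ 0.27 kΩ

V_E = V_B − V_BE = 2.1 − 0.7 = 1.4 V.
R_E = V_E / I_E = 1.4 / 5.1 = 0.275 kΩ.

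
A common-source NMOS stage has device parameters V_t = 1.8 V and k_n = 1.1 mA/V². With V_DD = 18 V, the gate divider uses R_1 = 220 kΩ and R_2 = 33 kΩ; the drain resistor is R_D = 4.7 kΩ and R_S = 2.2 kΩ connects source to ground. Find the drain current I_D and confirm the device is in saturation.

I_D ≈ 0.078 mA

V_G = V_DD·R_2/(R_1+R_2) = 18×33/253 = 2.35 V.
Assume saturation: I_D = (k_n/2)(V_GS − V_t)² with V_GS = V_G − I_D·R_S = 2.35 − 2.2·I_D.
Substituting gives 2.66·I_D² − 2.33·I_D + 0.165 = 0, with roots I_D = 0.0779 or 0.796 mA.
The root I_D = 0.796 mA gives V_GS = 0.597 V ≤ V_t, so take I_D = 0.0779 mA.
Then V_GS = 2.18 V and V_DS = V_DD − I_D(R_D+R_S) = 18 − 0.0779×6.9 = 17.5 V.
Saturation requires V_DS ≥ V_GS − V_t = 0.376 V; 17.5 ≥ 0.376 ✓.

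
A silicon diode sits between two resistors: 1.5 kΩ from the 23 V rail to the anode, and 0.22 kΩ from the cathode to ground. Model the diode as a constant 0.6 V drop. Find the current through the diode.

The two resistors are in series with the diode, so KVL gives 23 = I·1.5 + 0.6 + I·0.22.
I = (23 − 0.6) / (1.5 + 0.22) kΩ = 22.4 / 1.72 = 13 mA.

I ≈ 13 mA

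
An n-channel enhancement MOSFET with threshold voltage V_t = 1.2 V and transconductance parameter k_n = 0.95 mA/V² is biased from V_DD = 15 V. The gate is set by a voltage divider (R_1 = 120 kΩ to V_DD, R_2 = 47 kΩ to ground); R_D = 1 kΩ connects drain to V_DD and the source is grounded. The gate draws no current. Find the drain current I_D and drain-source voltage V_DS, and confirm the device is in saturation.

V_G = V_DD·R_2/(R_1+R_2) = 15×47/167 = 4.22 V. With the source grounded, V_GS = V_G = 4.22 V.
Assume saturation: I_D = (k_n/2)(V_GS − V_t)² = (0.95/2)×(4.22 − 1.2)² = 0.475×3.02² = 4.34 mA.
V_DS = V_DD − I_D·R_D = 15 − 4.34×1 = 10.7 V.
Saturation requires V_DS ≥ V_GS − V_t = 3.02 V; 10.7 ≥ 3.02 ✓.

I_D ≈ 4.3 mA, V_DS ≈ 11 V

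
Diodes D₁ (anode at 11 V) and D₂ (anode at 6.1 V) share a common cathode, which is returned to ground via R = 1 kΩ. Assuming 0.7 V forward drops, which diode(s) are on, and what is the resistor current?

Assume both conduct. Then node N would need to be at both 11−0.7 = 10.3 V and 6.1−0.7 = 5.4 V, which is impossible.
Assume only D₁ conducts: V_N = 11 − 0.7 = 10.3 V, so I_R = 10.3/1 = 10.3 mA.
Check D₂: its anode-to-cathode voltage is 6.1 − 10.3 = -4.2 V < 0.7 V, so it is off. The assumption is consistent.

Only D₁ conducts; I_R ≈ 10 mA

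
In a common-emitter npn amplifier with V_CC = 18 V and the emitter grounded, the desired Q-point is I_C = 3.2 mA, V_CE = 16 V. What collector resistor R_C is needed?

R_C ≈ 0.62 kΩ

Collector loop: V_CC = I_C·R_C + V_CE.
R_C = (V_CC − V_CE)/I_C = (18 − 16)/3.2 = 0.625 kΩ.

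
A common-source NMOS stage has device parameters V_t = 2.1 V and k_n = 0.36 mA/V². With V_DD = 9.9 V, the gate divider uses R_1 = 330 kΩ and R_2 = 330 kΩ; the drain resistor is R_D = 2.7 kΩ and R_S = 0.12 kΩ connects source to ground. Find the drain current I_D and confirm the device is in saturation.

I_D ≈ 1.3 mA

V_G = V_DD·R_2/(R_1+R_2) = 9.9×330/660 = 4.95 V.
Assume saturation: I_D = (k_n/2)(V_GS − V_t)² with V_GS = V_G − I_D·R_S = 4.95 − 0.12·I_D.
Substituting gives 0.00259·I_D² − 1.12·I_D + 1.46 = 0, with roots I_D = 1.31 or 432 mA.
The root I_D = 432 mA gives V_GS = -46.9 V ≤ V_t, so take I_D = 1.31 mA.
Then V_GS = 4.79 V and V_DS = V_DD − I_D(R_D+R_S) = 9.9 − 1.31×2.82 = 6.22 V.
Saturation requires V_DS ≥ V_GS − V_t = 2.69 V; 6.22 ≥ 2.69 ✓.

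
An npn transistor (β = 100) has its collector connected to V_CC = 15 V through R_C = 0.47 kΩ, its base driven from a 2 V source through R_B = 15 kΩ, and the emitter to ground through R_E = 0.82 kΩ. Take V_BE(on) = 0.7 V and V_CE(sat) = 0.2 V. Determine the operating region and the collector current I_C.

active; I_C ≈ 1.3 mA

Assume active. Base-emitter loop: I_B = (V_BB − V_BE)/(R_B + (β+1)R_E) = (2 − 0.7)/(15 + 101×0.82) = 0.0133 mA.
I_C = β·I_B = 100×0.0133 = 1.33 mA.
V_CE = V_CC − I_C·R_C − I_E·R_E = 15 − 1.33×0.47 − 1.34×0.82 = 13.3 V > V_CE(sat), so the active-region assumption holds.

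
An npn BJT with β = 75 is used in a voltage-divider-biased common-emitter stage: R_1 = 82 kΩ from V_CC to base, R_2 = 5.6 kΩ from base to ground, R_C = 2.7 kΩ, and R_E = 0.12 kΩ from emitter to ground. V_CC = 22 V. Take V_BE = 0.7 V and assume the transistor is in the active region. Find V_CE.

V_CE ≈ 12 V

Thevenize the base divider: V_Th = V_CC·R_2/(R_1+R_2) = 22×5.6/87.6 = 1.41 V, R_Th = R_1‖R_2 = 5.24 kΩ.
Base-emitter loop: V_Th = I_B·R_Th + V_BE + (β+1)I_B·R_E, so I_B = (1.41 − 0.7) / (5.24 + 76×0.12) = 0.0492 mA.
I_C = β·I_B = 75×0.0492 = 3.69 mA, and I_E = (β+1)I_B = 3.74 mA.
V_CE = V_CC − I_C·R_C − I_E·R_E = 22 − 3.69×2.7 − 3.74×0.12 = 11.6 V.
V_CE = 11.6 V > 0.2 V confirms active-region operation.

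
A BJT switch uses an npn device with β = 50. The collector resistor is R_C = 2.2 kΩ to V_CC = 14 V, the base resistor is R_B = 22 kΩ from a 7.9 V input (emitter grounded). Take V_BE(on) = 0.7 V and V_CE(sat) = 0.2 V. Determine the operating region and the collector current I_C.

Assume active: I_B = (7.9 − 0.7)/22 = 0.327 mA, giving I_C = β·I_B = 16.4 mA.
But then V_CE = 14 − 16.4×2.2 = -22 V < V_CE(sat) = 0.2 V — impossible in the active region.
So the transistor is saturated. With V_CE = 0.2 V, I_C = (V_CC − 0.2)/R_C = 13.8/2.2 = 6.27 mA.
Check: β·I_B = 16.4 mA > I_C = 6.27 mA, confirming saturation.

saturation; I_C ≈ 6.3 mA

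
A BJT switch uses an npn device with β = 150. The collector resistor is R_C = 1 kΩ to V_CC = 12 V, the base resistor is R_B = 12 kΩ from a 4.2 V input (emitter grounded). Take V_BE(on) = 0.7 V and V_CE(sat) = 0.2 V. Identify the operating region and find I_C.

Assume active: I_B = (4.2 − 0.7)/12 = 0.292 mA, giving I_C = β·I_B = 43.8 mA.
But then V_CE = 12 − 43.8×1 = -31.8 V < V_CE(sat) = 0.2 V — impossible in the active region.
So the transistor is saturated. With V_CE = 0.2 V, I_C = (V_CC − 0.2)/R_C = 11.8/1 = 11.8 mA.
Check: β·I_B = 43.8 mA > I_C = 11.8 mA, confirming saturation.

saturation; I_C ≈ 12 mA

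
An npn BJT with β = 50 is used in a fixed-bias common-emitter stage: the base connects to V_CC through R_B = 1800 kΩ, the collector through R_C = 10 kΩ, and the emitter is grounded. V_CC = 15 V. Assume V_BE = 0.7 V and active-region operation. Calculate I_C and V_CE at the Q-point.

I_C ≈ 0.4 mA, V_CE ≈ 11 V

Base loop: V_CC = I_B·R_B + V_BE, so I_B = (15 − 0.7)/1800 kΩ = 0.00794 mA.
In the active region I_C = β·I_B = 50 × 0.00794 = 0.397 mA.
Collector loop: V_CE = V_CC − I_C·R_C = 15 − 0.397×10 = 11 V.
Since V_CE = 11 V > V_CE(sat) ≈ 0.2 V, the transistor is in the active region as assumed.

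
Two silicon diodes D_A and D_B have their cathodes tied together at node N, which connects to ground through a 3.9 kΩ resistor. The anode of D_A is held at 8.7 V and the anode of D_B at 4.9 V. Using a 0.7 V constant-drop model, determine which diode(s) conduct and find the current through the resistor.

Assume both conduct. Then node N would need to be at both 8.7−0.7 = 8 V and 4.9−0.7 = 4.2 V, which is impossible.
Assume only D_A conducts: V_N = 8.7 − 0.7 = 8 V, so I_R = 8/3.9 = 2.05 mA.
Check D_B: its anode-to-cathode voltage is 4.9 − 8 = -3.1 V < 0.7 V, so it is off. The assumption is consistent.

Only D_A conducts; I_R ≈ 2.1 mA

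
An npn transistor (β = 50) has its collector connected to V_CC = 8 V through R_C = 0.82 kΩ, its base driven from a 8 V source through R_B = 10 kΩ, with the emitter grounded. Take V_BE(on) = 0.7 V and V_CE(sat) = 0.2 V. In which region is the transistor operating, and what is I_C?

saturation; I_C ≈ 9.5 mA

Assume active: I_B = (8 − 0.7)/10 = 0.73 mA, giving I_C = β·I_B = 36.5 mA.
But then V_CE = 8 − 36.5×0.82 = -21.9 V < V_CE(sat) = 0.2 V — impossible in the active region.
So the transistor is saturated. With V_CE = 0.2 V, I_C = (V_CC − 0.2)/R_C = 7.8/0.82 = 9.51 mA.
Check: β·I_B = 36.5 mA > I_C = 9.51 mA, confirming saturation.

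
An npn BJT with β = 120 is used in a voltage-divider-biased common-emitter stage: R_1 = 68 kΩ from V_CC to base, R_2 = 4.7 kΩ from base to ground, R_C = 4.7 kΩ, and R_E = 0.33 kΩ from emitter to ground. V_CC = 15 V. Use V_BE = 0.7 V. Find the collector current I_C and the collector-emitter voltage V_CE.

Thevenize the base divider: V_Th = V_CC·R_2/(R_1+R_2) = 15×4.7/72.7 = 0.97 V, R_Th = R_1‖R_2 = 4.4 kΩ.
Base-emitter loop: V_Th = I_B·R_Th + V_BE + (β+1)I_B·R_E, so I_B = (0.97 − 0.7) / (4.4 + 121×0.33) = 0.00609 mA.
I_C = β·I_B = 120×0.00609 = 0.73 mA, and I_E = (β+1)I_B = 0.736 mA.
V_CE = V_CC − I_C·R_C − I_E·R_E = 15 − 0.73×4.7 − 0.736×0.33 = 11.3 V.
V_CE = 11.3 V > 0.2 V confirms active-region operation.

I_C ≈ 0.73 mA, V_CE ≈ 11 V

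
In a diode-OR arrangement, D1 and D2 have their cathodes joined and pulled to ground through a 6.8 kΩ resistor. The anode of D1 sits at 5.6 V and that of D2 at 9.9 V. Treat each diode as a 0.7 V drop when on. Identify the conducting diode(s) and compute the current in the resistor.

Only D2 conducts; I_R ≈ 1.4 mA

Assume both conduct. Then node N would need to be at both 5.6−0.7 = 4.9 V and 9.9−0.7 = 9.2 V, which is impossible.
Assume only D2 conducts: V_N = 9.9 − 0.7 = 9.2 V, so I_R = 9.2/6.8 = 1.35 mA.
Check D1: its anode-to-cathode voltage is 5.6 − 9.2 = -3.6 V < 0.7 V, so it is off. The assumption is consistent.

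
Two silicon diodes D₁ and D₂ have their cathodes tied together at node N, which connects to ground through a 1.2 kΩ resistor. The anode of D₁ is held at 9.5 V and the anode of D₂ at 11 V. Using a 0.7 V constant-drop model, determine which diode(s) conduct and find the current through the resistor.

Only D₂ conducts; I_R ≈ 8.6 mA

Assume both conduct. Then node N would need to be at both 9.5−0.7 = 8.8 V and 11−0.7 = 10.3 V, which is impossible.
Assume only D₂ conducts: V_N = 11 − 0.7 = 10.3 V, so I_R = 10.3/1.2 = 8.58 mA.
Check D₁: its anode-to-cathode voltage is 9.5 − 10.3 = -0.8 V < 0.7 V, so it is off. The assumption is consistent.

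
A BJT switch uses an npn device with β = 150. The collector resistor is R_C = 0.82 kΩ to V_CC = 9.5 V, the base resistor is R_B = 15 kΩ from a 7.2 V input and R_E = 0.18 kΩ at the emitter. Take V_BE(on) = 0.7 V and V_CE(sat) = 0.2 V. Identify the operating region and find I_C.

Assume active: I_B = (7.2 − 0.7)/(15 + 151×0.18) = 0.154 mA, I_C = β·I_B = 23.1 mA.
Then V_CE = 9.5 − 23.1×0.82 − 23.3×0.18 = -13.6 V < 0.2 V — the active assumption fails.
Re-solve with V_CE = 0.2 V. KCL at the emitter: V_E/R_E = (V_BB−0.7−V_E)/R_B + (V_CC−0.2−V_E)/R_C, giving V_E = 1.72 V.
I_C = (V_CC − 0.2 − V_E)/R_C = (9.3 − 1.72)/0.82 = 9.24 mA.
Check: I_B = (6.5 − 1.72)/15 = 0.319 mA, and β·I_B = 47.8 mA > I_C, confirming saturation.

saturation; I_C ≈ 9.2 mA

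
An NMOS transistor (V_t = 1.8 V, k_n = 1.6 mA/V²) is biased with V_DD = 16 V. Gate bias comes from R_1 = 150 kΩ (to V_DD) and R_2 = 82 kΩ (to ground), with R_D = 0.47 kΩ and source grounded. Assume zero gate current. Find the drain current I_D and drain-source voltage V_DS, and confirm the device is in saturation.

I_D ≈ 12 mA, V_DS ≈ 10 V

V_G = V_DD·R_2/(R_1+R_2) = 16×82/232 = 5.66 V. With the source grounded, V_GS = V_G = 5.66 V.
Assume saturation: I_D = (k_n/2)(V_GS − V_t)² = (1.6/2)×(5.66 − 1.8)² = 0.8×3.86² = 11.9 mA.
V_DS = V_DD − I_D·R_D = 16 − 11.9×0.47 = 10.4 V.
Saturation requires V_DS ≥ V_GS − V_t = 3.86 V; 10.4 ≥ 3.86 ✓.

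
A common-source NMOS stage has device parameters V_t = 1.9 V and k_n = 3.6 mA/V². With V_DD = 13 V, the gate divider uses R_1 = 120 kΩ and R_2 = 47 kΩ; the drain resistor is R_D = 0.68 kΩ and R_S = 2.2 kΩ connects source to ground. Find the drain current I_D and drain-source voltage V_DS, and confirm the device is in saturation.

V_G = V_DD·R_2/(R_1+R_2) = 13×47/167 = 3.66 V.
Assume saturation: I_D = (k_n/2)(V_GS − V_t)² with V_GS = V_G − I_D·R_S = 3.66 − 2.2·I_D.
Substituting gives 8.71·I_D² − 14.9·I_D + 5.57 = 0, with roots I_D = 0.548 or 1.17 mA.
The root I_D = 1.17 mA gives V_GS = 1.1 V ≤ V_t, so take I_D = 0.548 mA.
Then V_GS = 2.45 V and V_DS = V_DD − I_D(R_D+R_S) = 13 − 0.548×2.88 = 11.4 V.
Saturation requires V_DS ≥ V_GS − V_t = 0.552 V; 11.4 ≥ 0.552 ✓.

I_D ≈ 0.55 mA, V_DS ≈ 11 V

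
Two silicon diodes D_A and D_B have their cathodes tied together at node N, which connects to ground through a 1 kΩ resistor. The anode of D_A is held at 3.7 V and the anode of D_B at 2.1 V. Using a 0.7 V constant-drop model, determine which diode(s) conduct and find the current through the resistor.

Assume both conduct. Then node N would need to be at both 3.7−0.7 = 3 V and 2.1−0.7 = 1.4 V, which is impossible.
Assume only D_A conducts: V_N = 3.7 − 0.7 = 3 V, so I_R = 3/1 = 3 mA.
Check D_B: its anode-to-cathode voltage is 2.1 − 3 = -0.9 V < 0.7 V, so it is off. The assumption is consistent.

Only D_A conducts; I_R ≈ 3 mA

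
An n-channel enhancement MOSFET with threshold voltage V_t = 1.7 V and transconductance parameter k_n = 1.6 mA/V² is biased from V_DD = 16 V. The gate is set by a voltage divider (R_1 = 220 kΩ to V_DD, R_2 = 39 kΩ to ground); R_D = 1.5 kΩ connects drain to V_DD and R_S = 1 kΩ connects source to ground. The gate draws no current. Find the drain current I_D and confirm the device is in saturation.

I_D ≈ 0.2 mA

V_G = V_DD·R_2/(R_1+R_2) = 16×39/259 = 2.41 V.
Assume saturation: I_D = (k_n/2)(V_GS − V_t)² with V_GS = V_G − I_D·R_S = 2.41 − 1·I_D.
Substituting gives 0.8·I_D² − 2.13·I_D + 0.402 = 0, with roots I_D = 0.204 or 2.46 mA.
The root I_D = 2.46 mA gives V_GS = -0.0551 V ≤ V_t, so take I_D = 0.204 mA.
Then V_GS = 2.21 V and V_DS = V_DD − I_D(R_D+R_S) = 16 − 0.204×2.5 = 15.5 V.
Saturation requires V_DS ≥ V_GS − V_t = 0.505 V; 15.5 ≥ 0.505 ✓.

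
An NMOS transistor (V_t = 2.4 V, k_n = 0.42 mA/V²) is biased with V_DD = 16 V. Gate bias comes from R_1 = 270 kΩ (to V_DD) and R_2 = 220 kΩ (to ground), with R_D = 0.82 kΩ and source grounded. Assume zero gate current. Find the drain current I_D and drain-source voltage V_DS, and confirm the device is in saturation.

V_G = V_DD·R_2/(R_1+R_2) = 16×220/490 = 7.18 V. With the source grounded, V_GS = V_G = 7.18 V.
Assume saturation: I_D = (k_n/2)(V_GS − V_t)² = (0.42/2)×(7.18 − 2.4)² = 0.21×4.78² = 4.81 mA.
V_DS = V_DD − I_D·R_D = 16 − 4.81×0.82 = 12.1 V.
Saturation requires V_DS ≥ V_GS − V_t = 4.78 V; 12.1 ≥ 4.78 ✓.

I_D ≈ 4.8 mA, V_DS ≈ 12 V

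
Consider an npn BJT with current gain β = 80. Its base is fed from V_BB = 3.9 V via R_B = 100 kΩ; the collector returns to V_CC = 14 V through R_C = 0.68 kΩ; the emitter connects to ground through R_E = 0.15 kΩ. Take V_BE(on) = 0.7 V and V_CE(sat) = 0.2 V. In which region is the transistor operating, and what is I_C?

Assume active. Base-emitter loop: I_B = (V_BB − V_BE)/(R_B + (β+1)R_E) = (3.9 − 0.7)/(100 + 81×0.15) = 0.0285 mA.
I_C = β·I_B = 80×0.0285 = 2.28 mA.
V_CE = V_CC − I_C·R_C − I_E·R_E = 14 − 2.28×0.68 − 2.31×0.15 = 12.1 V > V_CE(sat), so the active-region assumption holds.

active; I_C ≈ 2.3 mA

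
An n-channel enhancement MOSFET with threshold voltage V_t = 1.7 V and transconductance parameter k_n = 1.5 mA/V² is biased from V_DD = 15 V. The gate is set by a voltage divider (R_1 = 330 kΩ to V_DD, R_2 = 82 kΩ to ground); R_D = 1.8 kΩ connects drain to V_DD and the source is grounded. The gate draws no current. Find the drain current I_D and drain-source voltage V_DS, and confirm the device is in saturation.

V_G = V_DD·R_2/(R_1+R_2) = 15×82/412 = 2.99 V. With the source grounded, V_GS = V_G = 2.99 V.
Assume saturation: I_D = (k_n/2)(V_GS − V_t)² = (1.5/2)×(2.99 − 1.7)² = 0.75×1.29² = 1.24 mA.
V_DS = V_DD − I_D·R_D = 15 − 1.24×1.8 = 12.8 V.
Saturation requires V_DS ≥ V_GS − V_t = 1.29 V; 12.8 ≥ 1.29 ✓.

I_D ≈ 1.2 mA, V_DS ≈ 13 V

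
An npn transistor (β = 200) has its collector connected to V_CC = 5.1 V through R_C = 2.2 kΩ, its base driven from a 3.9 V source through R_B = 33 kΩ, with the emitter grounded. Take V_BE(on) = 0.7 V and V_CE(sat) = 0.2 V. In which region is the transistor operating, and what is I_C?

saturation; I_C ≈ 2.2 mA

Assume active: I_B = (3.9 − 0.7)/33 = 0.097 mA, giving I_C = β·I_B = 19.4 mA.
But then V_CE = 5.1 − 19.4×2.2 = -37.6 V < V_CE(sat) = 0.2 V — impossible in the active region.
So the transistor is saturated. With V_CE = 0.2 V, I_C = (V_CC − 0.2)/R_C = 4.9/2.2 = 2.23 mA.
Check: β·I_B = 19.4 mA > I_C = 2.23 mA, confirming saturation.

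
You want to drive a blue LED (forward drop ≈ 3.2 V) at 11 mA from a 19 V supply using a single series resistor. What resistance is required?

R ≈ 1.4 kΩ

The resistor drops V_S − V_D = 19 − 3.2 = 15.8 V at 11 mA.
R = 15.8 V / 11 mA = 1.44 kΩ.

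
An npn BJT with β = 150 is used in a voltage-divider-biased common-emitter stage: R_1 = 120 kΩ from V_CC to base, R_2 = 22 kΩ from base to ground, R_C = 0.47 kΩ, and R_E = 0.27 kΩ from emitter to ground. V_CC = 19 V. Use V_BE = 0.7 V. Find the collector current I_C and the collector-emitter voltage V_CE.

Thevenize the base divider: V_Th = V_CC·R_2/(R_1+R_2) = 19×22/142 = 2.94 V, R_Th = R_1‖R_2 = 18.6 kΩ.
Base-emitter loop: V_Th = I_B·R_Th + V_BE + (β+1)I_B·R_E, so I_B = (2.94 − 0.7) / (18.6 + 151×0.27) = 0.0378 mA.
I_C = β·I_B = 150×0.0378 = 5.67 mA, and I_E = (β+1)I_B = 5.71 mA.
V_CE = V_CC − I_C·R_C − I_E·R_E = 19 − 5.67×0.47 − 5.71×0.27 = 14.8 V.
V_CE = 14.8 V > 0.2 V confirms active-region operation.

I_C ≈ 5.7 mA, V_CE ≈ 15 V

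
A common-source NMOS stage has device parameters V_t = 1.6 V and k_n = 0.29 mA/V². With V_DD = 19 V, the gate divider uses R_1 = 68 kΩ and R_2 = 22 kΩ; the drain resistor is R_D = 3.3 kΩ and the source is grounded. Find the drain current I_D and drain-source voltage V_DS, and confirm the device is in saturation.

I_D ≈ 1.3 mA, V_DS ≈ 15 V

V_G = V_DD·R_2/(R_1+R_2) = 19×22/90 = 4.64 V. With the source grounded, V_GS = V_G = 4.64 V.
Assume saturation: I_D = (k_n/2)(V_GS − V_t)² = (0.29/2)×(4.64 − 1.6)² = 0.145×3.04² = 1.34 mA.
V_DS = V_DD − I_D·R_D = 19 − 1.34×3.3 = 14.6 V.
Saturation requires V_DS ≥ V_GS − V_t = 3.04 V; 14.6 ≥ 3.04 ✓.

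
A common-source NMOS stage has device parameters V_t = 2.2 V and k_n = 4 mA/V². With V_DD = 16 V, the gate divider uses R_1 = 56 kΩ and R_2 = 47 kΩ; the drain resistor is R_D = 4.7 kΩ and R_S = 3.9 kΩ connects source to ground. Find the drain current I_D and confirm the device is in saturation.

V_G = V_DD·R_2/(R_1+R_2) = 16×47/103 = 7.3 V.
Assume saturation: I_D = (k_n/2)(V_GS − V_t)² with V_GS = V_G − I_D·R_S = 7.3 − 3.9·I_D.
Substituting gives 30.4·I_D² − 80.6·I_D + 52 = 0, with roots I_D = 1.12 or 1.53 mA.
The root I_D = 1.53 mA gives V_GS = 1.32 V ≤ V_t, so take I_D = 1.12 mA.
Then V_GS = 2.95 V and V_DS = V_DD − I_D(R_D+R_S) = 16 − 1.12×8.6 = 6.4 V.
Saturation requires V_DS ≥ V_GS − V_t = 0.747 V; 6.4 ≥ 0.747 ✓.

I_D ≈ 1.1 mA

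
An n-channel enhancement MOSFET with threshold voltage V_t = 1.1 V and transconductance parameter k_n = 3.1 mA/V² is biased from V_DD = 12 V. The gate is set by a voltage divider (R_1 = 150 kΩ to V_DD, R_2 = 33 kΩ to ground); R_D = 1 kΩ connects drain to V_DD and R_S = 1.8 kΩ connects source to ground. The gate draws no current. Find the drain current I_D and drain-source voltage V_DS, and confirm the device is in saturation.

I_D ≈ 0.33 mA, V_DS ≈ 11 V

V_G = V_DD·R_2/(R_1+R_2) = 12×33/183 = 2.16 V.
Assume saturation: I_D = (k_n/2)(V_GS − V_t)² with V_GS = V_G − I_D·R_S = 2.16 − 1.8·I_D.
Substituting gives 5.02·I_D² − 6.94·I_D + 1.75 = 0, with roots I_D = 0.333 or 1.05 mA.
The root I_D = 1.05 mA gives V_GS = 0.278 V ≤ V_t, so take I_D = 0.333 mA.
Then V_GS = 1.56 V and V_DS = V_DD − I_D(R_D+R_S) = 12 − 0.333×2.8 = 11.1 V.
Saturation requires V_DS ≥ V_GS − V_t = 0.464 V; 11.1 ≥ 0.464 ✓.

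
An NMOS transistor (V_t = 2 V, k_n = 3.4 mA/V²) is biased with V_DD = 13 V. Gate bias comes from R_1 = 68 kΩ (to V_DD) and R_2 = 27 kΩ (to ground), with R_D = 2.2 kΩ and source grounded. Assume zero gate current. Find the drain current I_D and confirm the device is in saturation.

V_G = V_DD·R_2/(R_1+R_2) = 13×27/95 = 3.69 V. With the source grounded, V_GS = V_G = 3.69 V.
Assume saturation: I_D = (k_n/2)(V_GS − V_t)² = (3.4/2)×(3.69 − 2)² = 1.7×1.69² = 4.88 mA.
V_DS = V_DD − I_D·R_D = 13 − 4.88×2.2 = 2.26 V.
Saturation requires V_DS ≥ V_GS − V_t = 1.69 V; 2.26 ≥ 1.69 ✓.

I_D ≈ 4.9 mA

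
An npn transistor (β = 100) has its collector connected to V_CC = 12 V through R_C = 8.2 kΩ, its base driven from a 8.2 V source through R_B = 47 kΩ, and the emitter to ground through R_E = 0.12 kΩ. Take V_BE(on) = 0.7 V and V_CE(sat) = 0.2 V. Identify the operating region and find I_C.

saturation; I_C ≈ 1.4 mA

Assume active: I_B = (8.2 − 0.7)/(47 + 101×0.12) = 0.127 mA, I_C = β·I_B = 12.7 mA.
Then V_CE = 12 − 12.7×8.2 − 12.8×0.12 = -93.6 V < 0.2 V — the active assumption fails.
Re-solve with V_CE = 0.2 V. KCL at the emitter: V_E/R_E = (V_BB−0.7−V_E)/R_B + (V_CC−0.2−V_E)/R_C, giving V_E = 0.189 V.
I_C = (V_CC − 0.2 − V_E)/R_C = (11.8 − 0.189)/8.2 = 1.42 mA.
Check: I_B = (7.5 − 0.189)/47 = 0.156 mA, and β·I_B = 15.6 mA > I_C, confirming saturation.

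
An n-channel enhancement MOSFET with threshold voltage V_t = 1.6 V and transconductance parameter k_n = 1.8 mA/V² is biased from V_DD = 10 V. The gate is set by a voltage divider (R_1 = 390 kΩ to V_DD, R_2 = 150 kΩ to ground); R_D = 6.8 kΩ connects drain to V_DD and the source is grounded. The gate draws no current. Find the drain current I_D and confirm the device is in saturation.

I_D ≈ 1.2 mA

V_G = V_DD·R_2/(R_1+R_2) = 10×150/540 = 2.78 V. With the source grounded, V_GS = V_G = 2.78 V.
Assume saturation: I_D = (k_n/2)(V_GS − V_t)² = (1.8/2)×(2.78 − 1.6)² = 0.9×1.18² = 1.25 mA.
V_DS = V_DD − I_D·R_D = 10 − 1.25×6.8 = 1.51 V.
Saturation requires V_DS ≥ V_GS − V_t = 1.18 V; 1.51 ≥ 1.18 ✓.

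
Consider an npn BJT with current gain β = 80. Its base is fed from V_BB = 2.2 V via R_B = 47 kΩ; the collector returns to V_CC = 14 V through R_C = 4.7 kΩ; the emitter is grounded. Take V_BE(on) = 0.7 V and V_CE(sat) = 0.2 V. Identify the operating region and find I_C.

active; I_C ≈ 2.6 mA

Assume active. Base-emitter loop: I_B = (V_BB − V_BE)/R_B = (2.2 − 0.7)/47 = 0.0319 mA.
I_C = β·I_B = 80×0.0319 = 2.55 mA.
V_CE = V_CC − I_C·R_C = 14 − 2.55×4.7 = 2 V > V_CE(sat), so the active-region assumption holds.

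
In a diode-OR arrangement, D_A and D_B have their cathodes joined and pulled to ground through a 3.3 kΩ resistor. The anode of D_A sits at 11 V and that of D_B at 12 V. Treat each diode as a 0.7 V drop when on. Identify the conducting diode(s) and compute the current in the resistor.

Only D_B conducts; I_R ≈ 3.4 mA

Assume both conduct. Then node N would need to be at both 11−0.7 = 10.3 V and 12−0.7 = 11.3 V, which is impossible.
Assume only D_B conducts: V_N = 12 − 0.7 = 11.3 V, so I_R = 11.3/3.3 = 3.42 mA.
Check D_A: its anode-to-cathode voltage is 11 − 11.3 = -0.3 V < 0.7 V, so it is off. The assumption is consistent.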